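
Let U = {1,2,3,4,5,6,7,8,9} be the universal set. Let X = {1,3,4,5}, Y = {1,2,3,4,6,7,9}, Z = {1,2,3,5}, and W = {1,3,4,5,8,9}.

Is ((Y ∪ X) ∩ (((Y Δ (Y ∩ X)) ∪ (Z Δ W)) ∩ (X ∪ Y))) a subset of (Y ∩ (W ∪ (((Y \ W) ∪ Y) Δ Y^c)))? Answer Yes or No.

Y ∪ X = {1,2,3,4,5,6,7,9}
Y ∩ X = {1,3,4}
Y Δ (Y ∩ X) = {2,6,7,9}
Z Δ W = {2,4,8,9}
(Y Δ (Y ∩ X)) ∪ (Z Δ W) = {2,4,6,7,8,9}
X ∪ Y = {1,2,3,4,5,6,7,9}
((Y Δ (Y ∩ X)) ∪ (Z Δ W)) ∩ (X ∪ Y) = {2,4,6,7,9}
(Y ∪ X) ∩ (((Y Δ (Y ∩ X)) ∪ (Z Δ W)) ∩ (X ∪ Y)) = {2,4,6,7,9}
Y \ W = {2,6,7}
(Y \ W) ∪ Y = {1,2,3,4,6,7,9}
Y^c = {5,8}
((Y \ W) ∪ Y) Δ Y^c = {1,2,3,4,5,6,7,8,9}
W ∪ (((Y \ W) ∪ Y) Δ Y^c) = {1,2,3,4,5,6,7,8,9}
Y ∩ (W ∪ (((Y \ W) ∪ Y) Δ Y^c)) = {1,2,3,4,6,7,9}
Every element of {2,4,6,7,9} is in {1,2,3,4,6,7,9}, so (Y ∪ X) ∩ (((Y Δ (Y ∩ X)) ∪ (Z Δ W)) ∩ (X ∪ Y)) ⊆ Y ∩ (W ∪ (((Y \ W) ∪ Y) Δ Y^c)).

Yes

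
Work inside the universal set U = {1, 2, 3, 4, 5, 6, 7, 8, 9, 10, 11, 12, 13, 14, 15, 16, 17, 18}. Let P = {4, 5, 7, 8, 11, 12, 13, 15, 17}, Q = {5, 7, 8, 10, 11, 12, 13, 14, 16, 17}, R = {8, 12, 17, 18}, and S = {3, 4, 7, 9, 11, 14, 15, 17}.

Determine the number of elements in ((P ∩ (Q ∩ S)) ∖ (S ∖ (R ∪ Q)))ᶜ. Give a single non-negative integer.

Q ∩ S = {7, 11, 14, 17}
P ∩ (Q ∩ S) = {7, 11, 17}
R ∪ Q = {5, 7, 8, 10, 11, 12, 13, 14, 16, 17, 18}
S ∖ (R ∪ Q) = {3, 4, 9, 15}
(P ∩ (Q ∩ S)) ∖ (S ∖ (R ∪ Q)) = {7, 11, 17}
((P ∩ (Q ∩ S)) ∖ (S ∖ (R ∪ Q)))ᶜ = {1, 2, 3, 4, 5, 6, 8, 9, 10, 12, 13, 14, 15, 16, 18}
|((P ∩ (Q ∩ S)) ∖ (S ∖ (R ∪ Q)))ᶜ| = 15

15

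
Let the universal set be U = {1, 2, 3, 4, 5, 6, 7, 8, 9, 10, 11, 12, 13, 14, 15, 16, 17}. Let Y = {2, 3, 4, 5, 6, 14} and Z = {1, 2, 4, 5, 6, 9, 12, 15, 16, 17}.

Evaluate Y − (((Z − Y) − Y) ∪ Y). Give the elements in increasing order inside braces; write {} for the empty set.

Z − Y = {1, 9, 12, 15, 16, 17}
(Z − Y) − Y = {1, 9, 12, 15, 16, 17}
((Z − Y) − Y) ∪ Y = {1, 2, 3, 4, 5, 6, 9, 12, 14, 15, 16, 17}
Y − (((Z − Y) − Y) ∪ Y) = {}

{}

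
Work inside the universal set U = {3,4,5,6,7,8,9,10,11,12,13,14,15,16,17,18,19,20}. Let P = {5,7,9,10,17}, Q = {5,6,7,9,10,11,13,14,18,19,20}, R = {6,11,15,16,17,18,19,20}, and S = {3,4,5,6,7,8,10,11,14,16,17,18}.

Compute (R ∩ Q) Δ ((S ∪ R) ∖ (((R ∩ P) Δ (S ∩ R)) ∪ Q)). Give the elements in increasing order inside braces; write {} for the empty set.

{3,4,6,8,11,15,17,18,19,20}

R ∩ Q = {6,11,18,19,20}
S ∪ R = {3,4,5,6,7,8,10,11,14,15,16,17,18,19,20}
R ∩ P = {17}
S ∩ R = {6,11,16,17,18}
(R ∩ P) Δ (S ∩ R) = {6,11,16,18}
((R ∩ P) Δ (S ∩ R)) ∪ Q = {5,6,7,9,10,11,13,14,16,18,19,20}
(S ∪ R) ∖ (((R ∩ P) Δ (S ∩ R)) ∪ Q) = {3,4,8,15,17}
(R ∩ Q) Δ ((S ∪ R) ∖ (((R ∩ P) Δ (S ∩ R)) ∪ Q)) = {3,4,6,8,11,15,17,18,19,20}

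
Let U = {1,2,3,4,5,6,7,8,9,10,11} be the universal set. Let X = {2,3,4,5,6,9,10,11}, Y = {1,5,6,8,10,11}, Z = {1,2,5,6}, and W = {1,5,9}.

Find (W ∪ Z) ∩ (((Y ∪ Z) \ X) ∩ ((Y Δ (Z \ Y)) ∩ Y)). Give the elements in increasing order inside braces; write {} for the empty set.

{1}

W ∪ Z = {1,2,5,6,9}
Y ∪ Z = {1,2,5,6,8,10,11}
(Y ∪ Z) \ X = {1,8}
Z \ Y = {2}
Y Δ (Z \ Y) = {1,2,5,6,8,10,11}
(Y Δ (Z \ Y)) ∩ Y = {1,5,6,8,10,11}
((Y ∪ Z) \ X) ∩ ((Y Δ (Z \ Y)) ∩ Y) = {1,8}
(W ∪ Z) ∩ (((Y ∪ Z) \ X) ∩ ((Y Δ (Z \ Y)) ∩ Y)) = {1}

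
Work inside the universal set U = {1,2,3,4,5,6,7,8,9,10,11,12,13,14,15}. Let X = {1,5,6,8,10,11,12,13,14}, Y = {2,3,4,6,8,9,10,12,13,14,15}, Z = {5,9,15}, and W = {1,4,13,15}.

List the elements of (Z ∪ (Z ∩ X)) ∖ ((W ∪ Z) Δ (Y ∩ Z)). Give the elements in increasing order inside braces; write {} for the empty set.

Z ∩ X = {5}
Z ∪ (Z ∩ X) = {5,9,15}
W ∪ Z = {1,4,5,9,13,15}
Y ∩ Z = {9,15}
(W ∪ Z) Δ (Y ∩ Z) = {1,4,5,13}
(Z ∪ (Z ∩ X)) ∖ ((W ∪ Z) Δ (Y ∩ Z)) = {9,15}

{9,15}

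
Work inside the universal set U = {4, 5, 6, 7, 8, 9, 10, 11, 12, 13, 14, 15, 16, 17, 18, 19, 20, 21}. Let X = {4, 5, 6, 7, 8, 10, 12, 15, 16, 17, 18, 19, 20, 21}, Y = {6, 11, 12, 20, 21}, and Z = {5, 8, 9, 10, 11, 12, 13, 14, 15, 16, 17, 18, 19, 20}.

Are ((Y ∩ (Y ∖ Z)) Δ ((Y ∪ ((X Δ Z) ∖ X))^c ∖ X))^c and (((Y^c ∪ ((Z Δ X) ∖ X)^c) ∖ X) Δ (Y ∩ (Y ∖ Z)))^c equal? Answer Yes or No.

No

Y ∖ Z = {6, 21}
Y ∩ (Y ∖ Z) = {6, 21}
X Δ Z = {4, 6, 7, 9, 11, 13, 14, 21}
(X Δ Z) ∖ X = {9, 11, 13, 14}
Y ∪ ((X Δ Z) ∖ X) = {6, 9, 11, 12, 13, 14, 20, 21}
(Y ∪ ((X Δ Z) ∖ X))^c = {4, 5, 7, 8, 10, 15, 16, 17, 18, 19}
(Y ∪ ((X Δ Z) ∖ X))^c ∖ X = {}
(Y ∩ (Y ∖ Z)) Δ ((Y ∪ ((X Δ Z) ∖ X))^c ∖ X) = {6, 21}
((Y ∩ (Y ∖ Z)) Δ ((Y ∪ ((X Δ Z) ∖ X))^c ∖ X))^c = {4, 5, 7, 8, 9, 10, 11, 12, 13, 14, 15, 16, 17, 18, 19, 20}
Y^c = {4, 5, 7, 8, 9, 10, 13, 14, 15, 16, 17, 18, 19}
Z Δ X = {4, 6, 7, 9, 11, 13, 14, 21}
(Z Δ X) ∖ X = {9, 11, 13, 14}
((Z Δ X) ∖ X)^c = {4, 5, 6, 7, 8, 10, 12, 15, 16, 17, 18, 19, 20, 21}
Y^c ∪ ((Z Δ X) ∖ X)^c = {4, 5, 6, 7, 8, 9, 10, 12, 13, 14, 15, 16, 17, 18, 19, 20, 21}
(Y^c ∪ ((Z Δ X) ∖ X)^c) ∖ X = {9, 13, 14}
((Y^c ∪ ((Z Δ X) ∖ X)^c) ∖ X) Δ (Y ∩ (Y ∖ Z)) = {6, 9, 13, 14, 21}
(((Y^c ∪ ((Z Δ X) ∖ X)^c) ∖ X) Δ (Y ∩ (Y ∖ Z)))^c = {4, 5, 7, 8, 10, 11, 12, 15, 16, 17, 18, 19, 20}
9 ∈ ((Y ∩ (Y ∖ Z)) Δ ((Y ∪ ((X Δ Z) ∖ X))^c ∖ X))^c but 9 ∉ (((Y^c ∪ ((Z Δ X) ∖ X)^c) ∖ X) Δ (Y ∩ (Y ∖ Z)))^c, so they differ.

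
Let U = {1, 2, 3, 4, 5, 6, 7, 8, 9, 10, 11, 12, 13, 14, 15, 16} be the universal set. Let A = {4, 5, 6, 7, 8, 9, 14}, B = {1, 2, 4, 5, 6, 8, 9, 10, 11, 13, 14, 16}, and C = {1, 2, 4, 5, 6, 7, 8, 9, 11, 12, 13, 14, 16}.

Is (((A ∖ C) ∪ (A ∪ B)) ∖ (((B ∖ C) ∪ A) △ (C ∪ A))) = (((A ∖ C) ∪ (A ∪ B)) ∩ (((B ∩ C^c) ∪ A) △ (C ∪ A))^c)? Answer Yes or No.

Yes

A ∖ C = {}
A ∪ B = {1, 2, 4, 5, 6, 7, 8, 9, 10, 11, 13, 14, 16}
(A ∖ C) ∪ (A ∪ B) = {1, 2, 4, 5, 6, 7, 8, 9, 10, 11, 13, 14, 16}
B ∖ C = {10}
(B ∖ C) ∪ A = {4, 5, 6, 7, 8, 9, 10, 14}
C ∪ A = {1, 2, 4, 5, 6, 7, 8, 9, 11, 12, 13, 14, 16}
((B ∖ C) ∪ A) △ (C ∪ A) = {1, 2, 10, 11, 12, 13, 16}
((A ∖ C) ∪ (A ∪ B)) ∖ (((B ∖ C) ∪ A) △ (C ∪ A)) = {4, 5, 6, 7, 8, 9, 14}
C^c = {3, 10, 15}
B ∩ C^c = {10}
(B ∩ C^c) ∪ A = {4, 5, 6, 7, 8, 9, 10, 14}
((B ∩ C^c) ∪ A) △ (C ∪ A) = {1, 2, 10, 11, 12, 13, 16}
(((B ∩ C^c) ∪ A) △ (C ∪ A))^c = {3, 4, 5, 6, 7, 8, 9, 14, 15}
((A ∖ C) ∪ (A ∪ B)) ∩ (((B ∩ C^c) ∪ A) △ (C ∪ A))^c = {4, 5, 6, 7, 8, 9, 14}
Both equal {4, 5, 6, 7, 8, 9, 14}, so ((A ∖ C) ∪ (A ∪ B)) ∖ (((B ∖ C) ∪ A) △ (C ∪ A)) = ((A ∖ C) ∪ (A ∪ B)) ∩ (((B ∩ C^c) ∪ A) △ (C ∪ A))^c.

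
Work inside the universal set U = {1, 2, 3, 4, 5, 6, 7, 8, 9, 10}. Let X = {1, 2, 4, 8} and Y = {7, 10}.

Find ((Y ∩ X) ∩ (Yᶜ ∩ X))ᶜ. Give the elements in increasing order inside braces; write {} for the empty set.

Y ∩ X = {}
Yᶜ = {1, 2, 3, 4, 5, 6, 8, 9}
Yᶜ ∩ X = {1, 2, 4, 8}
(Y ∩ X) ∩ (Yᶜ ∩ X) = {}
((Y ∩ X) ∩ (Yᶜ ∩ X))ᶜ = {1, 2, 3, 4, 5, 6, 7, 8, 9, 10}

{1, 2, 3, 4, 5, 6, 7, 8, 9, 10}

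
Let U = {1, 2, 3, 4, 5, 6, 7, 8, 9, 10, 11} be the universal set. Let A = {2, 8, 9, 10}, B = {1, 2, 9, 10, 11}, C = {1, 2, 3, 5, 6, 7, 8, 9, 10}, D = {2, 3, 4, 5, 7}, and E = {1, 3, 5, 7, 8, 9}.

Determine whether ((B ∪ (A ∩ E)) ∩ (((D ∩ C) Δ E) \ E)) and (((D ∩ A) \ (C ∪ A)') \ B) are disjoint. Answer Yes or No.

A ∩ E = {8, 9}
B ∪ (A ∩ E) = {1, 2, 8, 9, 10, 11}
D ∩ C = {2, 3, 5, 7}
(D ∩ C) Δ E = {1, 2, 8, 9}
((D ∩ C) Δ E) \ E = {2}
(B ∪ (A ∩ E)) ∩ (((D ∩ C) Δ E) \ E) = {2}
D ∩ A = {2}
C ∪ A = {1, 2, 3, 5, 6, 7, 8, 9, 10}
(C ∪ A)' = {4, 11}
(D ∩ A) \ (C ∪ A)' = {2}
((D ∩ A) \ (C ∪ A)') \ B = {}
{2} and {} share no elements.

Yes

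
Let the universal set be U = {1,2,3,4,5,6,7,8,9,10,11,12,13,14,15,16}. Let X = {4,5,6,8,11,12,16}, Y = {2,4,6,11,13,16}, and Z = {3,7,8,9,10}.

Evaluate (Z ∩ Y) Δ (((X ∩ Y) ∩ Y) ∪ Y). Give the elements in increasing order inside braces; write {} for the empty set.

{2,4,6,11,13,16}

Z ∩ Y = {}
X ∩ Y = {4,6,11,16}
(X ∩ Y) ∩ Y = {4,6,11,16}
((X ∩ Y) ∩ Y) ∪ Y = {2,4,6,11,13,16}
(Z ∩ Y) Δ (((X ∩ Y) ∩ Y) ∪ Y) = {2,4,6,11,13,16}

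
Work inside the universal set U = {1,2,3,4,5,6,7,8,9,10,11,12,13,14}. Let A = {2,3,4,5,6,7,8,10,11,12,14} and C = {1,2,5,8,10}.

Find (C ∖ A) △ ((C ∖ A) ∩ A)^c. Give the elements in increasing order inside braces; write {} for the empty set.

{2,3,4,5,6,7,8,9,10,11,12,13,14}

C ∖ A = {1}
(C ∖ A) ∩ A = {}
((C ∖ A) ∩ A)^c = {1,2,3,4,5,6,7,8,9,10,11,12,13,14}
(C ∖ A) △ ((C ∖ A) ∩ A)^c = {2,3,4,5,6,7,8,9,10,11,12,13,14}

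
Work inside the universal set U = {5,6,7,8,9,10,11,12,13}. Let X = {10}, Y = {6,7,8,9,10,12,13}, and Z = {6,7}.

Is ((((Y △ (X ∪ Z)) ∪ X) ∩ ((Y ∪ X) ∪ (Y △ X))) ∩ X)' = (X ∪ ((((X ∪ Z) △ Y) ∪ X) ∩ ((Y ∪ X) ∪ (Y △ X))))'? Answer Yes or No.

No

X ∪ Z = {6,7,10}
Y △ (X ∪ Z) = {8,9,12,13}
(Y △ (X ∪ Z)) ∪ X = {8,9,10,12,13}
Y ∪ X = {6,7,8,9,10,12,13}
Y △ X = {6,7,8,9,12,13}
(Y ∪ X) ∪ (Y △ X) = {6,7,8,9,10,12,13}
((Y △ (X ∪ Z)) ∪ X) ∩ ((Y ∪ X) ∪ (Y △ X)) = {8,9,10,12,13}
(((Y △ (X ∪ Z)) ∪ X) ∩ ((Y ∪ X) ∪ (Y △ X))) ∩ X = {10}
((((Y △ (X ∪ Z)) ∪ X) ∩ ((Y ∪ X) ∪ (Y △ X))) ∩ X)' = {5,6,7,8,9,11,12,13}
(X ∪ Z) △ Y = {8,9,12,13}
((X ∪ Z) △ Y) ∪ X = {8,9,10,12,13}
(((X ∪ Z) △ Y) ∪ X) ∩ ((Y ∪ X) ∪ (Y △ X)) = {8,9,10,12,13}
X ∪ ((((X ∪ Z) △ Y) ∪ X) ∩ ((Y ∪ X) ∪ (Y △ X))) = {8,9,10,12,13}
(X ∪ ((((X ∪ Z) △ Y) ∪ X) ∩ ((Y ∪ X) ∪ (Y △ X))))' = {5,6,7,11}
8 ∈ ((((Y △ (X ∪ Z)) ∪ X) ∩ ((Y ∪ X) ∪ (Y △ X))) ∩ X)' but 8 ∉ (X ∪ ((((X ∪ Z) △ Y) ∪ X) ∩ ((Y ∪ X) ∪ (Y △ X))))', so they differ.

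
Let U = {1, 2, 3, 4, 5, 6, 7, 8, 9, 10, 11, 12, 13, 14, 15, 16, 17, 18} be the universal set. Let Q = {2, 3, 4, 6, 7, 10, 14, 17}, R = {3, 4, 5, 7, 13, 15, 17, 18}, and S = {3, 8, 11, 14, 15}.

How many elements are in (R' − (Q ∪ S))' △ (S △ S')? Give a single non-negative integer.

R' = {1, 2, 6, 8, 9, 10, 11, 12, 14, 16}
Q ∪ S = {2, 3, 4, 6, 7, 8, 10, 11, 14, 15, 17}
R' − (Q ∪ S) = {1, 9, 12, 16}
(R' − (Q ∪ S))' = {2, 3, 4, 5, 6, 7, 8, 10, 11, 13, 14, 15, 17, 18}
S' = {1, 2, 4, 5, 6, 7, 9, 10, 12, 13, 16, 17, 18}
S △ S' = {1, 2, 3, 4, 5, 6, 7, 8, 9, 10, 11, 12, 13, 14, 15, 16, 17, 18}
(R' − (Q ∪ S))' △ (S △ S') = {1, 9, 12, 16}
|(R' − (Q ∪ S))' △ (S △ S')| = 4

4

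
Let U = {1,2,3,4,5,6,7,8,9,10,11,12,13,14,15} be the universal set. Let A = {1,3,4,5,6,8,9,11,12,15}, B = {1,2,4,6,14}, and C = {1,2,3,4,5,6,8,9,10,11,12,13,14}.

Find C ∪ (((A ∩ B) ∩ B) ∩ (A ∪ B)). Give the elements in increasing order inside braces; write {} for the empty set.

{1,2,3,4,5,6,8,9,10,11,12,13,14}

A ∩ B = {1,4,6}
(A ∩ B) ∩ B = {1,4,6}
A ∪ B = {1,2,3,4,5,6,8,9,11,12,14,15}
((A ∩ B) ∩ B) ∩ (A ∪ B) = {1,4,6}
C ∪ (((A ∩ B) ∩ B) ∩ (A ∪ B)) = {1,2,3,4,5,6,8,9,10,11,12,13,14}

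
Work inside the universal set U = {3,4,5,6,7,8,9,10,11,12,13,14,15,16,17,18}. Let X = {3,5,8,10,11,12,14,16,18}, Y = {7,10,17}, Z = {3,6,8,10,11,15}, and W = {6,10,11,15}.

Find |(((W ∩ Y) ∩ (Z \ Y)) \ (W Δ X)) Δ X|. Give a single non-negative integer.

W ∩ Y = {10}
Z \ Y = {3,6,8,11,15}
(W ∩ Y) ∩ (Z \ Y) = {}
W Δ X = {3,5,6,8,12,14,15,16,18}
((W ∩ Y) ∩ (Z \ Y)) \ (W Δ X) = {}
(((W ∩ Y) ∩ (Z \ Y)) \ (W Δ X)) Δ X = {3,5,8,10,11,12,14,16,18}
|(((W ∩ Y) ∩ (Z \ Y)) \ (W Δ X)) Δ X| = 9

9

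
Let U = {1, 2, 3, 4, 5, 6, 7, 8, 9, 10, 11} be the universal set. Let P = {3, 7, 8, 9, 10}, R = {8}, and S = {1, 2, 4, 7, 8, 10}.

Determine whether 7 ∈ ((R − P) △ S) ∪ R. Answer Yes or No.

Yes

7 ∉ R and 7 ∈ P, so 7 ∉ R − P
7 ∉ (R − P) and 7 ∈ S, so 7 ∈ (R − P) △ S
7 ∈ ((R − P) △ S) and 7 ∉ R, so 7 ∈ ((R − P) △ S) ∪ R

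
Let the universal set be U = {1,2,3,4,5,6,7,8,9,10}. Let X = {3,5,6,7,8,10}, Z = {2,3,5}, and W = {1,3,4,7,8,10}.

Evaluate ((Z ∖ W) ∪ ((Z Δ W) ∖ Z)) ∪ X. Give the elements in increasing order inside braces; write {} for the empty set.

Z ∖ W = {2,5}
Z Δ W = {1,2,4,5,7,8,10}
(Z Δ W) ∖ Z = {1,4,7,8,10}
(Z ∖ W) ∪ ((Z Δ W) ∖ Z) = {1,2,4,5,7,8,10}
((Z ∖ W) ∪ ((Z Δ W) ∖ Z)) ∪ X = {1,2,3,4,5,6,7,8,10}

{1,2,3,4,5,6,7,8,10}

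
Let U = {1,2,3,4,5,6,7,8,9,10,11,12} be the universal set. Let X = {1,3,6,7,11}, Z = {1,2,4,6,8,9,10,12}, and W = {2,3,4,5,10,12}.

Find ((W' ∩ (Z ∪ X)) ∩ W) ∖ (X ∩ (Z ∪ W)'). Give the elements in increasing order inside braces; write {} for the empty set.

W' = {1,6,7,8,9,11}
Z ∪ X = {1,2,3,4,6,7,8,9,10,11,12}
W' ∩ (Z ∪ X) = {1,6,7,8,9,11}
(W' ∩ (Z ∪ X)) ∩ W = {}
Z ∪ W = {1,2,3,4,5,6,8,9,10,12}
(Z ∪ W)' = {7,11}
X ∩ (Z ∪ W)' = {7,11}
((W' ∩ (Z ∪ X)) ∩ W) ∖ (X ∩ (Z ∪ W)') = {}

{}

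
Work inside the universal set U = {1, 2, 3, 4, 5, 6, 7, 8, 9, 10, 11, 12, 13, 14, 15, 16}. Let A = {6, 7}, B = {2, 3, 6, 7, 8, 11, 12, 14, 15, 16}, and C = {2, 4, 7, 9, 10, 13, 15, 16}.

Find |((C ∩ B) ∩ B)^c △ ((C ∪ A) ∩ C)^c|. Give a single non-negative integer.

C ∩ B = {2, 7, 15, 16}
(C ∩ B) ∩ B = {2, 7, 15, 16}
((C ∩ B) ∩ B)^c = {1, 3, 4, 5, 6, 8, 9, 10, 11, 12, 13, 14}
C ∪ A = {2, 4, 6, 7, 9, 10, 13, 15, 16}
(C ∪ A) ∩ C = {2, 4, 7, 9, 10, 13, 15, 16}
((C ∪ A) ∩ C)^c = {1, 3, 5, 6, 8, 11, 12, 14}
((C ∩ B) ∩ B)^c △ ((C ∪ A) ∩ C)^c = {4, 9, 10, 13}
|((C ∩ B) ∩ B)^c △ ((C ∪ A) ∩ C)^c| = 4

4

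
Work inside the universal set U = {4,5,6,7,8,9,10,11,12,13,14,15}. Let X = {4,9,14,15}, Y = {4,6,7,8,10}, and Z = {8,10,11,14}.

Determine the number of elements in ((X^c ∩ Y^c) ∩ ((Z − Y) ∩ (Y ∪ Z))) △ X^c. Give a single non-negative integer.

X^c = {5,6,7,8,10,11,12,13}
Y^c = {5,9,11,12,13,14,15}
X^c ∩ Y^c = {5,11,12,13}
Z − Y = {11,14}
Y ∪ Z = {4,6,7,8,10,11,14}
(Z − Y) ∩ (Y ∪ Z) = {11,14}
(X^c ∩ Y^c) ∩ ((Z − Y) ∩ (Y ∪ Z)) = {11}
((X^c ∩ Y^c) ∩ ((Z − Y) ∩ (Y ∪ Z))) △ X^c = {5,6,7,8,10,12,13}
|((X^c ∩ Y^c) ∩ ((Z − Y) ∩ (Y ∪ Z))) △ X^c| = 7

7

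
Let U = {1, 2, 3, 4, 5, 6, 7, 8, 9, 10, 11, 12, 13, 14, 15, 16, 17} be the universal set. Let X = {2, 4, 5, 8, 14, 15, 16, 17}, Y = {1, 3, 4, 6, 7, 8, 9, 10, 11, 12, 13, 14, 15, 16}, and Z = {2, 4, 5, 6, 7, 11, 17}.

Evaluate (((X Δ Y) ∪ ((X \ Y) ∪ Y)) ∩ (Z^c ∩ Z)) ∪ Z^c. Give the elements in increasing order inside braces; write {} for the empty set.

X Δ Y = {1, 2, 3, 5, 6, 7, 9, 10, 11, 12, 13, 17}
X \ Y = {2, 5, 17}
(X \ Y) ∪ Y = {1, 2, 3, 4, 5, 6, 7, 8, 9, 10, 11, 12, 13, 14, 15, 16, 17}
(X Δ Y) ∪ ((X \ Y) ∪ Y) = {1, 2, 3, 4, 5, 6, 7, 8, 9, 10, 11, 12, 13, 14, 15, 16, 17}
Z^c = {1, 3, 8, 9, 10, 12, 13, 14, 15, 16}
Z^c ∩ Z = {}
((X Δ Y) ∪ ((X \ Y) ∪ Y)) ∩ (Z^c ∩ Z) = {}
(((X Δ Y) ∪ ((X \ Y) ∪ Y)) ∩ (Z^c ∩ Z)) ∪ Z^c = {1, 3, 8, 9, 10, 12, 13, 14, 15, 16}

{1, 3, 8, 9, 10, 12, 13, 14, 15, 16}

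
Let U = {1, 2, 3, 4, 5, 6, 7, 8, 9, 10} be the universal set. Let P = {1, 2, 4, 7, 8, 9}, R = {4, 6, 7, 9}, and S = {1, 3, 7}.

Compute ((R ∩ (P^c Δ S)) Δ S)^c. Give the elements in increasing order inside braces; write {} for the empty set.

{2, 4, 5, 7, 8, 9, 10}

P^c = {3, 5, 6, 10}
P^c Δ S = {1, 5, 6, 7, 10}
R ∩ (P^c Δ S) = {6, 7}
(R ∩ (P^c Δ S)) Δ S = {1, 3, 6}
((R ∩ (P^c Δ S)) Δ S)^c = {2, 4, 5, 7, 8, 9, 10}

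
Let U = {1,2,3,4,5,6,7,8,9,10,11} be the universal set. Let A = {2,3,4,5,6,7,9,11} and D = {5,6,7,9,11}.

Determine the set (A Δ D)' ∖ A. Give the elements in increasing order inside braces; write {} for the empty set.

A Δ D = {2,3,4}
(A Δ D)' = {1,5,6,7,8,9,10,11}
(A Δ D)' ∖ A = {1,8,10}

{1,8,10}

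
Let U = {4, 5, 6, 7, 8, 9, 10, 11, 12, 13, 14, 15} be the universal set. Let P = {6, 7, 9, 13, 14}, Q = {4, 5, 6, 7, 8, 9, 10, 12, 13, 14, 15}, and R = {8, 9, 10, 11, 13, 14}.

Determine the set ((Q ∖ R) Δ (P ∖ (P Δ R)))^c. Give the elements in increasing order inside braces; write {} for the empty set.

Q ∖ R = {4, 5, 6, 7, 12, 15}
P Δ R = {6, 7, 8, 10, 11}
P ∖ (P Δ R) = {9, 13, 14}
(Q ∖ R) Δ (P ∖ (P Δ R)) = {4, 5, 6, 7, 9, 12, 13, 14, 15}
((Q ∖ R) Δ (P ∖ (P Δ R)))^c = {8, 10, 11}

{8, 10, 11}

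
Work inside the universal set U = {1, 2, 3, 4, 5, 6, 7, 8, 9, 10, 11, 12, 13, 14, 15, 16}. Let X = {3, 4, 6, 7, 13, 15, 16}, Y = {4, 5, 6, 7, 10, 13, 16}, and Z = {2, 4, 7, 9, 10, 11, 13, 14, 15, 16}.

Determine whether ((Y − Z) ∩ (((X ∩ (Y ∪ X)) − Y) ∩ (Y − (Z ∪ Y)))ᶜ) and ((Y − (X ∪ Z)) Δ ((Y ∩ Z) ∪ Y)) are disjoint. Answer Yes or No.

No

Y − Z = {5, 6}
Y ∪ X = {3, 4, 5, 6, 7, 10, 13, 15, 16}
X ∩ (Y ∪ X) = {3, 4, 6, 7, 13, 15, 16}
(X ∩ (Y ∪ X)) − Y = {3, 15}
Z ∪ Y = {2, 4, 5, 6, 7, 9, 10, 11, 13, 14, 15, 16}
Y − (Z ∪ Y) = {}
((X ∩ (Y ∪ X)) − Y) ∩ (Y − (Z ∪ Y)) = {}
(((X ∩ (Y ∪ X)) − Y) ∩ (Y − (Z ∪ Y)))ᶜ = {1, 2, 3, 4, 5, 6, 7, 8, 9, 10, 11, 12, 13, 14, 15, 16}
(Y − Z) ∩ (((X ∩ (Y ∪ X)) − Y) ∩ (Y − (Z ∪ Y)))ᶜ = {5, 6}
X ∪ Z = {2, 3, 4, 6, 7, 9, 10, 11, 13, 14, 15, 16}
Y − (X ∪ Z) = {5}
Y ∩ Z = {4, 7, 10, 13, 16}
(Y ∩ Z) ∪ Y = {4, 5, 6, 7, 10, 13, 16}
(Y − (X ∪ Z)) Δ ((Y ∩ Z) ∪ Y) = {4, 6, 7, 10, 13, 16}
6 lies in both, so they are not disjoint.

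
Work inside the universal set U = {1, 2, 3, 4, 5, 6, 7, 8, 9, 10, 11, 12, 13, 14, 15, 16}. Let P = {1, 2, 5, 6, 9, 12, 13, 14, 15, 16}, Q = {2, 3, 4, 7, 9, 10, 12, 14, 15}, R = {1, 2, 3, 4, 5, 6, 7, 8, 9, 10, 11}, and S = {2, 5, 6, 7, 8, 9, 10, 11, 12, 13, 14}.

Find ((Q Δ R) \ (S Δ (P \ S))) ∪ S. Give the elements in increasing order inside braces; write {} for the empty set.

{2, 5, 6, 7, 8, 9, 10, 11, 12, 13, 14}

Q Δ R = {1, 5, 6, 8, 11, 12, 14, 15}
P \ S = {1, 15, 16}
S Δ (P \ S) = {1, 2, 5, 6, 7, 8, 9, 10, 11, 12, 13, 14, 15, 16}
(Q Δ R) \ (S Δ (P \ S)) = {}
((Q Δ R) \ (S Δ (P \ S))) ∪ S = {2, 5, 6, 7, 8, 9, 10, 11, 12, 13, 14}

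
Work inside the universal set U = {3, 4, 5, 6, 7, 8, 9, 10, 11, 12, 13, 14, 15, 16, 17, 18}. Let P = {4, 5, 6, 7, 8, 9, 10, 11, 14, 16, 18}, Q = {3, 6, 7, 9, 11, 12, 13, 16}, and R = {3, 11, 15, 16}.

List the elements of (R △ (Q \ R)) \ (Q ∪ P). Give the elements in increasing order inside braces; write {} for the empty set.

{15}

Q \ R = {6, 7, 9, 12, 13}
R △ (Q \ R) = {3, 6, 7, 9, 11, 12, 13, 15, 16}
Q ∪ P = {3, 4, 5, 6, 7, 8, 9, 10, 11, 12, 13, 14, 16, 18}
(R △ (Q \ R)) \ (Q ∪ P) = {15}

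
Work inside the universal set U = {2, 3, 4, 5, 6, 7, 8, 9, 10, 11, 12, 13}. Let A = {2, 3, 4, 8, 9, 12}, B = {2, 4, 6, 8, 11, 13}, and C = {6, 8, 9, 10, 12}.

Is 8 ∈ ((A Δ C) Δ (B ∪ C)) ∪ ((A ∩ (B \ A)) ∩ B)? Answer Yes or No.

Yes

8 ∈ A and 8 ∈ C, so 8 ∉ A Δ C
8 ∈ B and 8 ∈ C, so 8 ∈ B ∪ C
8 ∉ (A Δ C) and 8 ∈ (B ∪ C), so 8 ∈ (A Δ C) Δ (B ∪ C)
8 ∈ B and 8 ∈ A, so 8 ∉ B \ A
8 ∈ A and 8 ∉ (B \ A), so 8 ∉ A ∩ (B \ A)
8 ∉ (A ∩ (B \ A)) and 8 ∈ B, so 8 ∉ (A ∩ (B \ A)) ∩ B
8 ∈ ((A Δ C) Δ (B ∪ C)) and 8 ∉ ((A ∩ (B \ A)) ∩ B), so 8 ∈ ((A Δ C) Δ (B ∪ C)) ∪ ((A ∩ (B \ A)) ∩ B)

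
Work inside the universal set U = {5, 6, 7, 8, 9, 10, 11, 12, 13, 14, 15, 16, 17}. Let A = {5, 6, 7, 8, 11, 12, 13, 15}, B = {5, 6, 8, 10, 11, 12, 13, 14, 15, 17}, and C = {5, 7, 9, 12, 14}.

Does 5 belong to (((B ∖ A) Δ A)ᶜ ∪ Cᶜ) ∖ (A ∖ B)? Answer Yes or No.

5 ∈ B and 5 ∈ A, so 5 ∉ B ∖ A
5 ∉ (B ∖ A) and 5 ∈ A, so 5 ∈ (B ∖ A) Δ A
5 ∉ ((B ∖ A) Δ A)ᶜ since 5 ∈ ((B ∖ A) Δ A)
5 ∈ C, so 5 ∉ Cᶜ
5 ∉ ((B ∖ A) Δ A)ᶜ and 5 ∉ Cᶜ, so 5 ∉ ((B ∖ A) Δ A)ᶜ ∪ Cᶜ
5 ∈ A and 5 ∈ B, so 5 ∉ A ∖ B
5 ∉ (((B ∖ A) Δ A)ᶜ ∪ Cᶜ) and 5 ∉ (A ∖ B), so 5 ∉ (((B ∖ A) Δ A)ᶜ ∪ Cᶜ) ∖ (A ∖ B)

No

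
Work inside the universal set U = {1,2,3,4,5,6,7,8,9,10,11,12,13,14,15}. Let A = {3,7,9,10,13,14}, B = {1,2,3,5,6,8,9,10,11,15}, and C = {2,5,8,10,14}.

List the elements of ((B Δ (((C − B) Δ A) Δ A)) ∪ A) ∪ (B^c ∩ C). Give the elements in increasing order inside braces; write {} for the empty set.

C − B = {14}
(C − B) Δ A = {3,7,9,10,13}
((C − B) Δ A) Δ A = {14}
B Δ (((C − B) Δ A) Δ A) = {1,2,3,5,6,8,9,10,11,14,15}
(B Δ (((C − B) Δ A) Δ A)) ∪ A = {1,2,3,5,6,7,8,9,10,11,13,14,15}
B^c = {4,7,12,13,14}
B^c ∩ C = {14}
((B Δ (((C − B) Δ A) Δ A)) ∪ A) ∪ (B^c ∩ C) = {1,2,3,5,6,7,8,9,10,11,13,14,15}

{1,2,3,5,6,7,8,9,10,11,13,14,15}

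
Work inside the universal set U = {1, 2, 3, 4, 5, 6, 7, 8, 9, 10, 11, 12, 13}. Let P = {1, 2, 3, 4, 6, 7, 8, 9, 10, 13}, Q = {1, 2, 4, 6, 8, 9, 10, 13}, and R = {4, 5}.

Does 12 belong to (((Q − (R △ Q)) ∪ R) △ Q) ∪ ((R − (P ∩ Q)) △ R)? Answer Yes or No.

No

12 ∉ R and 12 ∉ Q, so 12 ∉ R △ Q
12 ∉ Q and 12 ∉ (R △ Q), so 12 ∉ Q − (R △ Q)
12 ∉ (Q − (R △ Q)) and 12 ∉ R, so 12 ∉ (Q − (R △ Q)) ∪ R
12 ∉ ((Q − (R △ Q)) ∪ R) and 12 ∉ Q, so 12 ∉ ((Q − (R △ Q)) ∪ R) △ Q
12 ∉ P and 12 ∉ Q, so 12 ∉ P ∩ Q
12 ∉ R and 12 ∉ (P ∩ Q), so 12 ∉ R − (P ∩ Q)
12 ∉ (R − (P ∩ Q)) and 12 ∉ R, so 12 ∉ (R − (P ∩ Q)) △ R
12 ∉ (((Q − (R △ Q)) ∪ R) △ Q) and 12 ∉ ((R − (P ∩ Q)) △ R), so 12 ∉ (((Q − (R △ Q)) ∪ R) △ Q) ∪ ((R − (P ∩ Q)) △ R)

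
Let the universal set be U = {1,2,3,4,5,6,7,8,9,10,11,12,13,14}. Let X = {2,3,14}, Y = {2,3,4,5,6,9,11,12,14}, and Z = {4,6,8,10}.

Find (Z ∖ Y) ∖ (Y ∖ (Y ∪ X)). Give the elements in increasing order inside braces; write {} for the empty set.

{8,10}

Z ∖ Y = {8,10}
Y ∪ X = {2,3,4,5,6,9,11,12,14}
Y ∖ (Y ∪ X) = {}
(Z ∖ Y) ∖ (Y ∖ (Y ∪ X)) = {8,10}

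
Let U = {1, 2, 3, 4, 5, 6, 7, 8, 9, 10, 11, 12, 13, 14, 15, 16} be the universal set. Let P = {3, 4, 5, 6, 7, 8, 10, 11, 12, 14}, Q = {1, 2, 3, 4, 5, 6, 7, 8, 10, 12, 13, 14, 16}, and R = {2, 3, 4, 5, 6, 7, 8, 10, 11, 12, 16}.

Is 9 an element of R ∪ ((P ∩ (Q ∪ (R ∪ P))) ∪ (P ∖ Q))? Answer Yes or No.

No

9 ∉ R and 9 ∉ P, so 9 ∉ R ∪ P
9 ∉ Q and 9 ∉ (R ∪ P), so 9 ∉ Q ∪ (R ∪ P)
9 ∉ P and 9 ∉ (Q ∪ (R ∪ P)), so 9 ∉ P ∩ (Q ∪ (R ∪ P))
9 ∉ P and 9 ∉ Q, so 9 ∉ P ∖ Q
9 ∉ (P ∩ (Q ∪ (R ∪ P))) and 9 ∉ (P ∖ Q), so 9 ∉ (P ∩ (Q ∪ (R ∪ P))) ∪ (P ∖ Q)
9 ∉ R and 9 ∉ ((P ∩ (Q ∪ (R ∪ P))) ∪ (P ∖ Q)), so 9 ∉ R ∪ ((P ∩ (Q ∪ (R ∪ P))) ∪ (P ∖ Q))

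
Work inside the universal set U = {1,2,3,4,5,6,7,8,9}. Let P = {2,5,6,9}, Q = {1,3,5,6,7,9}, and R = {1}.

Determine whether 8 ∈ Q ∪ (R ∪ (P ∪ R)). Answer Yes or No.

8 ∉ P and 8 ∉ R, so 8 ∉ P ∪ R
8 ∉ R and 8 ∉ (P ∪ R), so 8 ∉ R ∪ (P ∪ R)
8 ∉ Q and 8 ∉ (R ∪ (P ∪ R)), so 8 ∉ Q ∪ (R ∪ (P ∪ R))

No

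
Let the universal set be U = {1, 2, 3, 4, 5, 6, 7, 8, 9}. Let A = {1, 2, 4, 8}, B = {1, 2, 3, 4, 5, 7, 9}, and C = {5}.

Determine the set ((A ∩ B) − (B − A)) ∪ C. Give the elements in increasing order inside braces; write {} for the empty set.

A ∩ B = {1, 2, 4}
B − A = {3, 5, 7, 9}
(A ∩ B) − (B − A) = {1, 2, 4}
((A ∩ B) − (B − A)) ∪ C = {1, 2, 4, 5}

{1, 2, 4, 5}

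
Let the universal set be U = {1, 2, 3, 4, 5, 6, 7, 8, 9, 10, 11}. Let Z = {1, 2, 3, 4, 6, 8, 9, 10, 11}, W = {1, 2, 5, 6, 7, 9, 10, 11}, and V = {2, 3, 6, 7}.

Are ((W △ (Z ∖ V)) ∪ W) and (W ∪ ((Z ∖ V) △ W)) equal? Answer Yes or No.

Z ∖ V = {1, 4, 8, 9, 10, 11}
W △ (Z ∖ V) = {2, 4, 5, 6, 7, 8}
(W △ (Z ∖ V)) ∪ W = {1, 2, 4, 5, 6, 7, 8, 9, 10, 11}
(Z ∖ V) △ W = {2, 4, 5, 6, 7, 8}
W ∪ ((Z ∖ V) △ W) = {1, 2, 4, 5, 6, 7, 8, 9, 10, 11}
Both equal {1, 2, 4, 5, 6, 7, 8, 9, 10, 11}, so (W △ (Z ∖ V)) ∪ W = W ∪ ((Z ∖ V) △ W).

Yes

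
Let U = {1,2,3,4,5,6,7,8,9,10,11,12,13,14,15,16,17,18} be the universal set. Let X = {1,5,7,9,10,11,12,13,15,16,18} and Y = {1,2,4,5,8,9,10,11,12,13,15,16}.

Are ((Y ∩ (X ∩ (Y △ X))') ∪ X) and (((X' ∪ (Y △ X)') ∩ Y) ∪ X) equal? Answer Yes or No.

Y △ X = {2,4,7,8,18}
X ∩ (Y △ X) = {7,18}
(X ∩ (Y △ X))' = {1,2,3,4,5,6,8,9,10,11,12,13,14,15,16,17}
Y ∩ (X ∩ (Y △ X))' = {1,2,4,5,8,9,10,11,12,13,15,16}
(Y ∩ (X ∩ (Y △ X))') ∪ X = {1,2,4,5,7,8,9,10,11,12,13,15,16,18}
X' = {2,3,4,6,8,14,17}
(Y △ X)' = {1,3,5,6,9,10,11,12,13,14,15,16,17}
X' ∪ (Y △ X)' = {1,2,3,4,5,6,8,9,10,11,12,13,14,15,16,17}
(X' ∪ (Y △ X)') ∩ Y = {1,2,4,5,8,9,10,11,12,13,15,16}
((X' ∪ (Y △ X)') ∩ Y) ∪ X = {1,2,4,5,7,8,9,10,11,12,13,15,16,18}
Both equal {1,2,4,5,7,8,9,10,11,12,13,15,16,18}, so (Y ∩ (X ∩ (Y △ X))') ∪ X = ((X' ∪ (Y △ X)') ∩ Y) ∪ X.

Yes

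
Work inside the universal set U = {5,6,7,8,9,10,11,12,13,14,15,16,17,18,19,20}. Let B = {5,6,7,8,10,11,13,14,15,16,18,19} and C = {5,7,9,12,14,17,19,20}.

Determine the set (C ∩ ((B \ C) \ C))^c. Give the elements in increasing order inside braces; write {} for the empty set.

{5,6,7,8,9,10,11,12,13,14,15,16,17,18,19,20}

B \ C = {6,8,10,11,13,15,16,18}
(B \ C) \ C = {6,8,10,11,13,15,16,18}
C ∩ ((B \ C) \ C) = {}
(C ∩ ((B \ C) \ C))^c = {5,6,7,8,9,10,11,12,13,14,15,16,17,18,19,20}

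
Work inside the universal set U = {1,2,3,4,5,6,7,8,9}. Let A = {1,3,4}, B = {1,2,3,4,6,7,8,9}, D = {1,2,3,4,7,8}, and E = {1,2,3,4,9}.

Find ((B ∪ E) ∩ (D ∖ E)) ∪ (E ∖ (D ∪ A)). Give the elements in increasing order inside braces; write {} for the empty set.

B ∪ E = {1,2,3,4,6,7,8,9}
D ∖ E = {7,8}
(B ∪ E) ∩ (D ∖ E) = {7,8}
D ∪ A = {1,2,3,4,7,8}
E ∖ (D ∪ A) = {9}
((B ∪ E) ∩ (D ∖ E)) ∪ (E ∖ (D ∪ A)) = {7,8,9}

{7,8,9}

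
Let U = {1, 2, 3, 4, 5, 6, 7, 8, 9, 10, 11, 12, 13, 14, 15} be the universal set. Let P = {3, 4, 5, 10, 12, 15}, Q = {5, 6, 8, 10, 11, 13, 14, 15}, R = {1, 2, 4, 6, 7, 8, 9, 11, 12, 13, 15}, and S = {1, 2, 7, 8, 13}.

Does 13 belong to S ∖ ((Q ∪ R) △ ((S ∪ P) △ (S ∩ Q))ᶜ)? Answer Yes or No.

Yes

13 ∈ Q and 13 ∈ R, so 13 ∈ Q ∪ R
13 ∈ S and 13 ∉ P, so 13 ∈ S ∪ P
13 ∈ S and 13 ∈ Q, so 13 ∈ S ∩ Q
13 ∈ (S ∪ P) and 13 ∈ (S ∩ Q), so 13 ∉ (S ∪ P) △ (S ∩ Q)
13 ∈ ((S ∪ P) △ (S ∩ Q))ᶜ since 13 ∉ ((S ∪ P) △ (S ∩ Q))
13 ∈ (Q ∪ R) and 13 ∈ ((S ∪ P) △ (S ∩ Q))ᶜ, so 13 ∉ (Q ∪ R) △ ((S ∪ P) △ (S ∩ Q))ᶜ
13 ∈ S and 13 ∉ ((Q ∪ R) △ ((S ∪ P) △ (S ∩ Q))ᶜ), so 13 ∈ S ∖ ((Q ∪ R) △ ((S ∪ P) △ (S ∩ Q))ᶜ)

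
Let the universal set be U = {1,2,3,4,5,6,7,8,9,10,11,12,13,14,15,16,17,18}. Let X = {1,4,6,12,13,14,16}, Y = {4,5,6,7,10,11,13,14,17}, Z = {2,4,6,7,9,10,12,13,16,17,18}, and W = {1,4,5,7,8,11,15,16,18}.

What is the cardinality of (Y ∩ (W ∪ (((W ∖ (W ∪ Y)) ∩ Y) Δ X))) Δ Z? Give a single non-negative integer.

10

W ∪ Y = {1,4,5,6,7,8,10,11,13,14,15,16,17,18}
W ∖ (W ∪ Y) = {}
(W ∖ (W ∪ Y)) ∩ Y = {}
((W ∖ (W ∪ Y)) ∩ Y) Δ X = {1,4,6,12,13,14,16}
W ∪ (((W ∖ (W ∪ Y)) ∩ Y) Δ X) = {1,4,5,6,7,8,11,12,13,14,15,16,18}
Y ∩ (W ∪ (((W ∖ (W ∪ Y)) ∩ Y) Δ X)) = {4,5,6,7,11,13,14}
(Y ∩ (W ∪ (((W ∖ (W ∪ Y)) ∩ Y) Δ X))) Δ Z = {2,5,9,10,11,12,14,16,17,18}
|(Y ∩ (W ∪ (((W ∖ (W ∪ Y)) ∩ Y) Δ X))) Δ Z| = 10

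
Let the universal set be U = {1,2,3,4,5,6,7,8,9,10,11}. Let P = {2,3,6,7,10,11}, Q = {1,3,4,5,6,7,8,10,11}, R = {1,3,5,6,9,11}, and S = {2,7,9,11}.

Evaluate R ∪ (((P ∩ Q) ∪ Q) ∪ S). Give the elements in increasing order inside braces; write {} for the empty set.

P ∩ Q = {3,6,7,10,11}
(P ∩ Q) ∪ Q = {1,3,4,5,6,7,8,10,11}
((P ∩ Q) ∪ Q) ∪ S = {1,2,3,4,5,6,7,8,9,10,11}
R ∪ (((P ∩ Q) ∪ Q) ∪ S) = {1,2,3,4,5,6,7,8,9,10,11}

{1,2,3,4,5,6,7,8,9,10,11}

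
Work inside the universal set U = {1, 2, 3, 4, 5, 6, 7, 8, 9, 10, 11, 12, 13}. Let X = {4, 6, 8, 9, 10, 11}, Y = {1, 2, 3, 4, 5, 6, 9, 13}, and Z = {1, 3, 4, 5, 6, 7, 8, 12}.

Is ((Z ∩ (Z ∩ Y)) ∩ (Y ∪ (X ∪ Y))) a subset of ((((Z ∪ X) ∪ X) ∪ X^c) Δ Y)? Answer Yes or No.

Z ∩ Y = {1, 3, 4, 5, 6}
Z ∩ (Z ∩ Y) = {1, 3, 4, 5, 6}
X ∪ Y = {1, 2, 3, 4, 5, 6, 8, 9, 10, 11, 13}
Y ∪ (X ∪ Y) = {1, 2, 3, 4, 5, 6, 8, 9, 10, 11, 13}
(Z ∩ (Z ∩ Y)) ∩ (Y ∪ (X ∪ Y)) = {1, 3, 4, 5, 6}
Z ∪ X = {1, 3, 4, 5, 6, 7, 8, 9, 10, 11, 12}
(Z ∪ X) ∪ X = {1, 3, 4, 5, 6, 7, 8, 9, 10, 11, 12}
X^c = {1, 2, 3, 5, 7, 12, 13}
((Z ∪ X) ∪ X) ∪ X^c = {1, 2, 3, 4, 5, 6, 7, 8, 9, 10, 11, 12, 13}
(((Z ∪ X) ∪ X) ∪ X^c) Δ Y = {7, 8, 10, 11, 12}
1 ∈ (Z ∩ (Z ∩ Y)) ∩ (Y ∪ (X ∪ Y)) but 1 ∉ (((Z ∪ X) ∪ X) ∪ X^c) Δ Y, so the inclusion fails.

No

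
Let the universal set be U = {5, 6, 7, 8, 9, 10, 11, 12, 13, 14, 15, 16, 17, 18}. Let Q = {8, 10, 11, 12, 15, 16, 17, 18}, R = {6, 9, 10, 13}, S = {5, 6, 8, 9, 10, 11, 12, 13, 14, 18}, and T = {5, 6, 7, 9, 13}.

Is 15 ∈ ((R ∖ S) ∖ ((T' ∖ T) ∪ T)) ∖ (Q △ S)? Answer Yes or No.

No

15 ∉ R and 15 ∉ S, so 15 ∉ R ∖ S
15 ∉ T, so 15 ∈ T'
15 ∈ T' and 15 ∉ T, so 15 ∈ T' ∖ T
15 ∈ (T' ∖ T) and 15 ∉ T, so 15 ∈ (T' ∖ T) ∪ T
15 ∉ (R ∖ S) and 15 ∈ ((T' ∖ T) ∪ T), so 15 ∉ (R ∖ S) ∖ ((T' ∖ T) ∪ T)
15 ∈ Q and 15 ∉ S, so 15 ∈ Q △ S
15 ∉ ((R ∖ S) ∖ ((T' ∖ T) ∪ T)) and 15 ∈ (Q △ S), so 15 ∉ ((R ∖ S) ∖ ((T' ∖ T) ∪ T)) ∖ (Q △ S)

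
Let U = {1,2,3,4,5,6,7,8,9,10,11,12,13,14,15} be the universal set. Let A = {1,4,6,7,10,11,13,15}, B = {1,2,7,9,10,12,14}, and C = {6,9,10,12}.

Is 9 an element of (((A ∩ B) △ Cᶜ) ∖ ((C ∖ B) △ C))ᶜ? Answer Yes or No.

Yes

9 ∉ A and 9 ∈ B, so 9 ∉ A ∩ B
9 ∈ C, so 9 ∉ Cᶜ
9 ∉ (A ∩ B) and 9 ∉ Cᶜ, so 9 ∉ (A ∩ B) △ Cᶜ
9 ∈ C and 9 ∈ B, so 9 ∉ C ∖ B
9 ∉ (C ∖ B) and 9 ∈ C, so 9 ∈ (C ∖ B) △ C
9 ∉ ((A ∩ B) △ Cᶜ) and 9 ∈ ((C ∖ B) △ C), so 9 ∉ ((A ∩ B) △ Cᶜ) ∖ ((C ∖ B) △ C)
9 ∈ (((A ∩ B) △ Cᶜ) ∖ ((C ∖ B) △ C))ᶜ since 9 ∉ (((A ∩ B) △ Cᶜ) ∖ ((C ∖ B) △ C))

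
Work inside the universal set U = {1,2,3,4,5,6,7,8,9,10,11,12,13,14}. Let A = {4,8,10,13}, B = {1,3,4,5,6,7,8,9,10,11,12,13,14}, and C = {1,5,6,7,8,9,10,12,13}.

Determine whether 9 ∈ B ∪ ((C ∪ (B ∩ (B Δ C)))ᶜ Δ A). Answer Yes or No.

Yes

9 ∈ B and 9 ∈ C, so 9 ∉ B Δ C
9 ∈ B and 9 ∉ (B Δ C), so 9 ∉ B ∩ (B Δ C)
9 ∈ C and 9 ∉ (B ∩ (B Δ C)), so 9 ∈ C ∪ (B ∩ (B Δ C))
9 ∉ (C ∪ (B ∩ (B Δ C)))ᶜ since 9 ∈ (C ∪ (B ∩ (B Δ C)))
9 ∉ (C ∪ (B ∩ (B Δ C)))ᶜ and 9 ∉ A, so 9 ∉ (C ∪ (B ∩ (B Δ C)))ᶜ Δ A
9 ∈ B and 9 ∉ ((C ∪ (B ∩ (B Δ C)))ᶜ Δ A), so 9 ∈ B ∪ ((C ∪ (B ∩ (B Δ C)))ᶜ Δ A)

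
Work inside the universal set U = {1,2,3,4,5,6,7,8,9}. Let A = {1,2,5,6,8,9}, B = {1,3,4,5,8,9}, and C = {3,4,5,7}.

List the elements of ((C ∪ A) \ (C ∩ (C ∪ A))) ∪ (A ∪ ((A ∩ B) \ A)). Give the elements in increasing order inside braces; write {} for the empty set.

C ∪ A = {1,2,3,4,5,6,7,8,9}
C ∩ (C ∪ A) = {3,4,5,7}
(C ∪ A) \ (C ∩ (C ∪ A)) = {1,2,6,8,9}
A ∩ B = {1,5,8,9}
(A ∩ B) \ A = {}
A ∪ ((A ∩ B) \ A) = {1,2,5,6,8,9}
((C ∪ A) \ (C ∩ (C ∪ A))) ∪ (A ∪ ((A ∩ B) \ A)) = {1,2,5,6,8,9}

{1,2,5,6,8,9}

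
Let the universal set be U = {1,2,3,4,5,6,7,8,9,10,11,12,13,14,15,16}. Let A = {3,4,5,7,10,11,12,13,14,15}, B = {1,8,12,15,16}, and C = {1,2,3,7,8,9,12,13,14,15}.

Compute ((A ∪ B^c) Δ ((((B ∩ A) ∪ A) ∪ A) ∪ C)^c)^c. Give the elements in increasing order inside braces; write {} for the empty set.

B^c = {2,3,4,5,6,7,9,10,11,13,14}
A ∪ B^c = {2,3,4,5,6,7,9,10,11,12,13,14,15}
B ∩ A = {12,15}
(B ∩ A) ∪ A = {3,4,5,7,10,11,12,13,14,15}
((B ∩ A) ∪ A) ∪ A = {3,4,5,7,10,11,12,13,14,15}
(((B ∩ A) ∪ A) ∪ A) ∪ C = {1,2,3,4,5,7,8,9,10,11,12,13,14,15}
((((B ∩ A) ∪ A) ∪ A) ∪ C)^c = {6,16}
(A ∪ B^c) Δ ((((B ∩ A) ∪ A) ∪ A) ∪ C)^c = {2,3,4,5,7,9,10,11,12,13,14,15,16}
((A ∪ B^c) Δ ((((B ∩ A) ∪ A) ∪ A) ∪ C)^c)^c = {1,6,8}

{1,6,8}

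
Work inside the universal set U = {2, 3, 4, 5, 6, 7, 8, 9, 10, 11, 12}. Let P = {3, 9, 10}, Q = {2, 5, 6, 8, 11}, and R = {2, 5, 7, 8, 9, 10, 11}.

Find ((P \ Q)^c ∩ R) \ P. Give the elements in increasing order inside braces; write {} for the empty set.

{2, 5, 7, 8, 11}

P \ Q = {3, 9, 10}
(P \ Q)^c = {2, 4, 5, 6, 7, 8, 11, 12}
(P \ Q)^c ∩ R = {2, 5, 7, 8, 11}
((P \ Q)^c ∩ R) \ P = {2, 5, 7, 8, 11}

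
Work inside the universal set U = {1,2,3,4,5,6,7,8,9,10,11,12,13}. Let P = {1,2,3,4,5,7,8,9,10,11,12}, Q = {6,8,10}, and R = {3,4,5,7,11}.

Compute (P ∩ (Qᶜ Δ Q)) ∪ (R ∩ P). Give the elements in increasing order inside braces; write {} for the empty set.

{1,2,3,4,5,7,8,9,10,11,12}

Qᶜ = {1,2,3,4,5,7,9,11,12,13}
Qᶜ Δ Q = {1,2,3,4,5,6,7,8,9,10,11,12,13}
P ∩ (Qᶜ Δ Q) = {1,2,3,4,5,7,8,9,10,11,12}
R ∩ P = {3,4,5,7,11}
(P ∩ (Qᶜ Δ Q)) ∪ (R ∩ P) = {1,2,3,4,5,7,8,9,10,11,12}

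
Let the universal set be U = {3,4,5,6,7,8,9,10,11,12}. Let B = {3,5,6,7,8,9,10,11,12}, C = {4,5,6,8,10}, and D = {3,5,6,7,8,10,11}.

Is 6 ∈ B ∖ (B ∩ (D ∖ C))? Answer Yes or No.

6 ∈ D and 6 ∈ C, so 6 ∉ D ∖ C
6 ∈ B and 6 ∉ (D ∖ C), so 6 ∉ B ∩ (D ∖ C)
6 ∈ B and 6 ∉ (B ∩ (D ∖ C)), so 6 ∈ B ∖ (B ∩ (D ∖ C))

Yes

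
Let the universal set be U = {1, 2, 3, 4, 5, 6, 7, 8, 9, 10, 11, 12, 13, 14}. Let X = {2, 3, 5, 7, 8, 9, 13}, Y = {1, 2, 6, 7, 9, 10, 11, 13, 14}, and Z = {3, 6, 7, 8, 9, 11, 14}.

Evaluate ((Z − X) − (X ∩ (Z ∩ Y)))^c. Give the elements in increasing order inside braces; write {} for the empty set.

Z − X = {6, 11, 14}
Z ∩ Y = {6, 7, 9, 11, 14}
X ∩ (Z ∩ Y) = {7, 9}
(Z − X) − (X ∩ (Z ∩ Y)) = {6, 11, 14}
((Z − X) − (X ∩ (Z ∩ Y)))^c = {1, 2, 3, 4, 5, 7, 8, 9, 10, 12, 13}

{1, 2, 3, 4, 5, 7, 8, 9, 10, 12, 13}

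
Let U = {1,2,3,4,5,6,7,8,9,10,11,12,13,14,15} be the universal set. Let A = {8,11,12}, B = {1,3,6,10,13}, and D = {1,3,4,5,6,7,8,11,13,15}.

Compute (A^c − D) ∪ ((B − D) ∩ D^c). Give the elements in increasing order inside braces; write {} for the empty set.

A^c = {1,2,3,4,5,6,7,9,10,13,14,15}
A^c − D = {2,9,10,14}
B − D = {10}
D^c = {2,9,10,12,14}
(B − D) ∩ D^c = {10}
(A^c − D) ∪ ((B − D) ∩ D^c) = {2,9,10,14}

{2,9,10,14}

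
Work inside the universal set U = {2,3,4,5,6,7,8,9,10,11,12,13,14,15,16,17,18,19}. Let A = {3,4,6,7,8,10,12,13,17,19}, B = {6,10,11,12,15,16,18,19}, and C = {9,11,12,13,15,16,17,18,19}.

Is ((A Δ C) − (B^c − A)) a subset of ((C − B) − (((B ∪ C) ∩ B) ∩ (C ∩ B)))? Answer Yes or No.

A Δ C = {3,4,6,7,8,9,10,11,15,16,18}
B^c = {2,3,4,5,7,8,9,13,14,17}
B^c − A = {2,5,9,14}
(A Δ C) − (B^c − A) = {3,4,6,7,8,10,11,15,16,18}
C − B = {9,13,17}
B ∪ C = {6,9,10,11,12,13,15,16,17,18,19}
(B ∪ C) ∩ B = {6,10,11,12,15,16,18,19}
C ∩ B = {11,12,15,16,18,19}
((B ∪ C) ∩ B) ∩ (C ∩ B) = {11,12,15,16,18,19}
(C − B) − (((B ∪ C) ∩ B) ∩ (C ∩ B)) = {9,13,17}
3 ∈ (A Δ C) − (B^c − A) but 3 ∉ (C − B) − (((B ∪ C) ∩ B) ∩ (C ∩ B)), so the inclusion fails.

No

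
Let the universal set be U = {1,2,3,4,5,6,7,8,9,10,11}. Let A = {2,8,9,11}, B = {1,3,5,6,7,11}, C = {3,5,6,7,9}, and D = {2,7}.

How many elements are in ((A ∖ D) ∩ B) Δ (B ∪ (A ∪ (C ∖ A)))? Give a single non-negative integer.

8

A ∖ D = {8,9,11}
(A ∖ D) ∩ B = {11}
C ∖ A = {3,5,6,7}
A ∪ (C ∖ A) = {2,3,5,6,7,8,9,11}
B ∪ (A ∪ (C ∖ A)) = {1,2,3,5,6,7,8,9,11}
((A ∖ D) ∩ B) Δ (B ∪ (A ∪ (C ∖ A))) = {1,2,3,5,6,7,8,9}
|((A ∖ D) ∩ B) Δ (B ∪ (A ∪ (C ∖ A)))| = 8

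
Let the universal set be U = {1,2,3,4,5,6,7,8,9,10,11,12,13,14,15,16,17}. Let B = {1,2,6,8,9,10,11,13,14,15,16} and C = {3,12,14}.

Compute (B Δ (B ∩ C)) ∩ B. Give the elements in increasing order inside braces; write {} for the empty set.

{1,2,6,8,9,10,11,13,15,16}

B ∩ C = {14}
B Δ (B ∩ C) = {1,2,6,8,9,10,11,13,15,16}
(B Δ (B ∩ C)) ∩ B = {1,2,6,8,9,10,11,13,15,16}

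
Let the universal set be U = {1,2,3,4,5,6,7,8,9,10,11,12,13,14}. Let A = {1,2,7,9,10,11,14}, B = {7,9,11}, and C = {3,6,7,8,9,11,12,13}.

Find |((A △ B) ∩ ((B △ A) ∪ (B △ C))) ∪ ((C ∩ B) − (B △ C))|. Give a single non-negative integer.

A △ B = {1,2,10,14}
B △ A = {1,2,10,14}
B △ C = {3,6,8,12,13}
(B △ A) ∪ (B △ C) = {1,2,3,6,8,10,12,13,14}
(A △ B) ∩ ((B △ A) ∪ (B △ C)) = {1,2,10,14}
C ∩ B = {7,9,11}
(C ∩ B) − (B △ C) = {7,9,11}
((A △ B) ∩ ((B △ A) ∪ (B △ C))) ∪ ((C ∩ B) − (B △ C)) = {1,2,7,9,10,11,14}
|((A △ B) ∩ ((B △ A) ∪ (B △ C))) ∪ ((C ∩ B) − (B △ C))| = 7

7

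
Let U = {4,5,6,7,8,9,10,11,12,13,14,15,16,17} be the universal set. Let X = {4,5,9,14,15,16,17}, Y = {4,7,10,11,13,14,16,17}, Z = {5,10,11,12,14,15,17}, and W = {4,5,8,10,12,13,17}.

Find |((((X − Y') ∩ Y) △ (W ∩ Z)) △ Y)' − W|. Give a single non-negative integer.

5

Y' = {5,6,8,9,12,15}
X − Y' = {4,14,16,17}
(X − Y') ∩ Y = {4,14,16,17}
W ∩ Z = {5,10,12,17}
((X − Y') ∩ Y) △ (W ∩ Z) = {4,5,10,12,14,16}
(((X − Y') ∩ Y) △ (W ∩ Z)) △ Y = {5,7,11,12,13,17}
((((X − Y') ∩ Y) △ (W ∩ Z)) △ Y)' = {4,6,8,9,10,14,15,16}
((((X − Y') ∩ Y) △ (W ∩ Z)) △ Y)' − W = {6,9,14,15,16}
|((((X − Y') ∩ Y) △ (W ∩ Z)) △ Y)' − W| = 5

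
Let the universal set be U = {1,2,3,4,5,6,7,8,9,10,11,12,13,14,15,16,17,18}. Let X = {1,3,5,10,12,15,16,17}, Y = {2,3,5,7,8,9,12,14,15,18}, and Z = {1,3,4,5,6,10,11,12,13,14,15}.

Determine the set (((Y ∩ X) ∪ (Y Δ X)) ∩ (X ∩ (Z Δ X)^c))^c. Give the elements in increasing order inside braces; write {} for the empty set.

Y ∩ X = {3,5,12,15}
Y Δ X = {1,2,7,8,9,10,14,16,17,18}
(Y ∩ X) ∪ (Y Δ X) = {1,2,3,5,7,8,9,10,12,14,15,16,17,18}
Z Δ X = {4,6,11,13,14,16,17}
(Z Δ X)^c = {1,2,3,5,7,8,9,10,12,15,18}
X ∩ (Z Δ X)^c = {1,3,5,10,12,15}
((Y ∩ X) ∪ (Y Δ X)) ∩ (X ∩ (Z Δ X)^c) = {1,3,5,10,12,15}
(((Y ∩ X) ∪ (Y Δ X)) ∩ (X ∩ (Z Δ X)^c))^c = {2,4,6,7,8,9,11,13,14,16,17,18}

{2,4,6,7,8,9,11,13,14,16,17,18}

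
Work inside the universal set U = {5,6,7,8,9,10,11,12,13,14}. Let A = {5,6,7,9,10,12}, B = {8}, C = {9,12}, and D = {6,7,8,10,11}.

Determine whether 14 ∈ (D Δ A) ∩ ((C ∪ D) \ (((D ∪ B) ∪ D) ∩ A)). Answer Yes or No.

14 ∉ D and 14 ∉ A, so 14 ∉ D Δ A
14 ∉ C and 14 ∉ D, so 14 ∉ C ∪ D
14 ∉ D and 14 ∉ B, so 14 ∉ D ∪ B
14 ∉ (D ∪ B) and 14 ∉ D, so 14 ∉ (D ∪ B) ∪ D
14 ∉ ((D ∪ B) ∪ D) and 14 ∉ A, so 14 ∉ ((D ∪ B) ∪ D) ∩ A
14 ∉ (C ∪ D) and 14 ∉ (((D ∪ B) ∪ D) ∩ A), so 14 ∉ (C ∪ D) \ (((D ∪ B) ∪ D) ∩ A)
14 ∉ (D Δ A) and 14 ∉ ((C ∪ D) \ (((D ∪ B) ∪ D) ∩ A)), so 14 ∉ (D Δ A) ∩ ((C ∪ D) \ (((D ∪ B) ∪ D) ∩ A))

No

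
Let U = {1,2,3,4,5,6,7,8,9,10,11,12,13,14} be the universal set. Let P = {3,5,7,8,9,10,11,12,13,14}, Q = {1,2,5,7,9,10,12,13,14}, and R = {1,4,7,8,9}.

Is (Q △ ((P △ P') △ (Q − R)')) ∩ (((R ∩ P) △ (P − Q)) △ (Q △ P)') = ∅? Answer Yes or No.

Yes

P' = {1,2,4,6}
P △ P' = {1,2,3,4,5,6,7,8,9,10,11,12,13,14}
Q − R = {2,5,10,12,13,14}
(Q − R)' = {1,3,4,6,7,8,9,11}
(P △ P') △ (Q − R)' = {2,5,10,12,13,14}
Q △ ((P △ P') △ (Q − R)') = {1,7,9}
R ∩ P = {7,8,9}
P − Q = {3,8,11}
(R ∩ P) △ (P − Q) = {3,7,9,11}
Q △ P = {1,2,3,8,11}
(Q △ P)' = {4,5,6,7,9,10,12,13,14}
((R ∩ P) △ (P − Q)) △ (Q △ P)' = {3,4,5,6,10,11,12,13,14}
{1,7,9} and {3,4,5,6,10,11,12,13,14} share no elements.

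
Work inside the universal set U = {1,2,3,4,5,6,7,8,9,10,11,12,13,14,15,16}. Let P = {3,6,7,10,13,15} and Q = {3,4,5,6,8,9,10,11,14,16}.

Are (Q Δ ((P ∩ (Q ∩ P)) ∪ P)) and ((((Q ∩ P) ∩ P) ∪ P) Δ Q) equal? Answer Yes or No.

Yes

Q ∩ P = {3,6,10}
P ∩ (Q ∩ P) = {3,6,10}
(P ∩ (Q ∩ P)) ∪ P = {3,6,7,10,13,15}
Q Δ ((P ∩ (Q ∩ P)) ∪ P) = {4,5,7,8,9,11,13,14,15,16}
(Q ∩ P) ∩ P = {3,6,10}
((Q ∩ P) ∩ P) ∪ P = {3,6,7,10,13,15}
(((Q ∩ P) ∩ P) ∪ P) Δ Q = {4,5,7,8,9,11,13,14,15,16}
Both equal {4,5,7,8,9,11,13,14,15,16}, so Q Δ ((P ∩ (Q ∩ P)) ∪ P) = (((Q ∩ P) ∩ P) ∪ P) Δ Q.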